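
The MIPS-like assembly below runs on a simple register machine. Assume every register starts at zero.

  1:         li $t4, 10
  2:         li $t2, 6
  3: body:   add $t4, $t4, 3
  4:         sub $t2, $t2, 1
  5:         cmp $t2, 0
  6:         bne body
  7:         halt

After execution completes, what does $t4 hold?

li $t4, 10 → $t4=10
li $t2, 6 → $t2=6
add $t4, $t4, 3 → $t4=10+3=13
sub $t2, $t2, 1 → $t2=6-1=5
cmp $t2, 0  (cmp 5,0)
bne body: taken
add $t4, $t4, 3 → $t4=13+3=16
sub $t2, $t2, 1 → $t2=5-1=4
cmp $t2, 0  (cmp 4,0)
bne body: taken
add $t4, $t4, 3 → $t4=16+3=19
sub $t2, $t2, 1 → $t2=4-1=3
cmp $t2, 0  (cmp 3,0)
bne body: taken
add $t4, $t4, 3 → $t4=19+3=22
sub $t2, $t2, 1 → $t2=3-1=2
cmp $t2, 0  (cmp 2,0)
bne body: taken
add $t4, $t4, 3 → $t4=22+3=25
sub $t2, $t2, 1 → $t2=2-1=1
cmp $t2, 0  (cmp 1,0)
bne body: taken
add $t4, $t4, 3 → $t4=25+3=28
sub $t2, $t2, 1 → $t2=1-1=0
cmp $t2, 0  (cmp 0,0)
bne body: not taken
halt.

28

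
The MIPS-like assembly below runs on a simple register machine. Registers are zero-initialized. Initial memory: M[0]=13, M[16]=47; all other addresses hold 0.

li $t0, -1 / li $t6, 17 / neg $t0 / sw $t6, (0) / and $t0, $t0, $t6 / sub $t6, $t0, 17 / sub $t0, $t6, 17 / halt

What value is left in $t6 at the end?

-16

li $t0, -1 → $t0=-1
li $t6, 17 → $t6=17
neg $t0 → $t0=-(-1)=1
sw $t6, (0) → M[0]=17
and $t0, $t0, $t6 → $t0=1&17=1
sub $t6, $t0, 17 → $t6=1-17=-16
sub $t0, $t6, 17 → $t0=(-16)-17=-33
halt.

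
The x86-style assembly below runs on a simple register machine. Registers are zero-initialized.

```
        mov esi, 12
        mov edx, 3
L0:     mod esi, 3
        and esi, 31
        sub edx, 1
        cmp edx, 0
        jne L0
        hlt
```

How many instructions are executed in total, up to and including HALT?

esi=12
edx=3
esi=12%3=0
esi=0&31=0
edx=3-1=2
cmp edx, 0  (cmp 2,0)
jne L0: taken
esi=0%3=0
esi=0&31=0
edx=2-1=1
cmp edx, 0  (cmp 1,0)
jne L0: taken
esi=0%3=0
esi=0&31=0
edx=1-1=0
cmp edx, 0  (cmp 0,0)
jne L0: not taken
halt.
Total executed instructions: 18.

18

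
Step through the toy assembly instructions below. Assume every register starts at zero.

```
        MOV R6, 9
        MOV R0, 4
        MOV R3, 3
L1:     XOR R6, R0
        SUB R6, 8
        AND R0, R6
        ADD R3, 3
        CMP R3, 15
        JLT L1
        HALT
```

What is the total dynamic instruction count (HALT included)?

R6=9
R0=4
R3=3
R6=9^4=13
R6=13-8=5
R0=4&5=4
R3=3+3=6
CMP R3, 15  (cmp 6,15)
JLT L1: taken
R6=5^4=1
R6=1-8=-7
R0=4&(-7)=0
R3=6+3=9
CMP R3, 15  (cmp 9,15)
JLT L1: taken
R6=(-7)^0=-7
R6=(-7)-8=-15
R0=0&(-15)=0
R3=9+3=12
CMP R3, 15  (cmp 12,15)
JLT L1: taken
R6=(-15)^0=-15
R6=(-15)-8=-23
R0=0&(-23)=0
R3=12+3=15
CMP R3, 15  (cmp 15,15)
JLT L1: not taken
halt.
Total executed instructions: 28.

28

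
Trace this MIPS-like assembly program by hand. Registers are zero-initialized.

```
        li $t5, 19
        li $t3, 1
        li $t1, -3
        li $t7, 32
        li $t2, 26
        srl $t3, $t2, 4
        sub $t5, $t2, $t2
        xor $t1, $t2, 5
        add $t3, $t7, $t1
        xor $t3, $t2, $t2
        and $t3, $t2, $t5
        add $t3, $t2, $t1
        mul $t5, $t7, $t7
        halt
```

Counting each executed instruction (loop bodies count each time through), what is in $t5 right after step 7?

0

after li $t5, 19: $t5=19
after li $t3, 1: $t3=1
after li $t1, -3: $t1=-3
after li $t7, 32: $t7=32
after li $t2, 26: $t2=26
after srl $t3, $t2, 4: $t3=26>>4=1
after sub $t5, $t2, $t2: $t5=26-26=0
After step 7: $t5 = 0.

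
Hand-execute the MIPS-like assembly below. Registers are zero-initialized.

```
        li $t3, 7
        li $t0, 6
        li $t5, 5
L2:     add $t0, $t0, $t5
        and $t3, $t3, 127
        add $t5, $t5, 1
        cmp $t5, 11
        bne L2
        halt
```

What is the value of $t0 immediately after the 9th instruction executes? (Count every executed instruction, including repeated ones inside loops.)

17

after li $t3, 7: $t3=7
after li $t0, 6: $t0=6
after li $t5, 5: $t5=5
after add $t0, $t0, $t5: $t0=6+5=11
after and $t3, $t3, 127: $t3=7&127=7
after add $t5, $t5, 1: $t5=5+1=6
cmp $t5, 11  (cmp 6,11)
bne L2: taken
after add $t0, $t0, $t5: $t0=11+6=17
After step 9: $t0 = 17.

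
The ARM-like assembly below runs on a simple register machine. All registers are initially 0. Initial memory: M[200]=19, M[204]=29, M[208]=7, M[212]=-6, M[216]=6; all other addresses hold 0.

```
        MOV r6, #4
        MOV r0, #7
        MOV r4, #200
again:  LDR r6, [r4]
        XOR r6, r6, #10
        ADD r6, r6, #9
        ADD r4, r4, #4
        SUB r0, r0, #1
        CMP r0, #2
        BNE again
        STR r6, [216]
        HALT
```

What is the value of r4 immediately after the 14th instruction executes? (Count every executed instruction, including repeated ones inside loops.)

MOV r6, #4 → r6=4
MOV r0, #7 → r0=7
MOV r4, #200 → r4=200
LDR r6, [r4] → r6=M[200]=19
XOR r6, r6, #10 → r6=19^10=25
ADD r6, r6, #9 → r6=25+9=34
ADD r4, r4, #4 → r4=200+4=204
SUB r0, r0, #1 → r0=7-1=6
CMP r0, #2  (cmp 6,2)
BNE again: taken
LDR r6, [r4] → r6=M[204]=29
XOR r6, r6, #10 → r6=29^10=23
ADD r6, r6, #9 → r6=23+9=32
ADD r4, r4, #4 → r4=204+4=208
After step 14: r4 = 208.

208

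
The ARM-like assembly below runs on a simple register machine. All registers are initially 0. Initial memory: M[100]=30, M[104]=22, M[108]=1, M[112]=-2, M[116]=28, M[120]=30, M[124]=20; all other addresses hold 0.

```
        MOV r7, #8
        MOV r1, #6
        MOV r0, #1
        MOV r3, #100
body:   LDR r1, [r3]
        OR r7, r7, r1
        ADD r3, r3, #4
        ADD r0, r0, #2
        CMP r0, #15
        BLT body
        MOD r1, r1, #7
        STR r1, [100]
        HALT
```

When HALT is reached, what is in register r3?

128

r7=8
r1=6
r0=1
r3=100
r1=M[100]=30
r7=8|30=30
r3=100+4=104
r0=1+2=3
CMP r0, #15  (cmp 3,15)
BLT body: taken
r1=M[104]=22
r7=30|22=30
r3=104+4=108
r0=3+2=5
CMP r0, #15  (cmp 5,15)
BLT body: taken
r1=M[108]=1
r7=30|1=31
r3=108+4=112
r0=5+2=7
CMP r0, #15  (cmp 7,15)
BLT body: taken
r1=M[112]=-2
r7=31|(-2)=-1
r3=112+4=116
r0=7+2=9
CMP r0, #15  (cmp 9,15)
BLT body: taken
r1=M[116]=28
r7=(-1)|28=-1
r3=116+4=120
r0=9+2=11
CMP r0, #15  (cmp 11,15)
BLT body: taken
r1=M[120]=30
r7=(-1)|30=-1
r3=120+4=124
r0=11+2=13
CMP r0, #15  (cmp 13,15)
BLT body: taken
r1=M[124]=20
r7=(-1)|20=-1
r3=124+4=128
r0=13+2=15
CMP r0, #15  (cmp 15,15)
BLT body: not taken
r1=20%7=6
STR r1, [100] → M[100]=6
halt.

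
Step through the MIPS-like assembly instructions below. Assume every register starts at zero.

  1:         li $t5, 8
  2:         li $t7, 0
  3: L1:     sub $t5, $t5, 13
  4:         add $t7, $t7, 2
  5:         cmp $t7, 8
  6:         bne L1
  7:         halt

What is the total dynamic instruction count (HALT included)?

li $t5, 8 → $t5=8
li $t7, 0 → $t7=0
sub $t5, $t5, 13 → $t5=8-13=-5
add $t7, $t7, 2 → $t7=0+2=2
cmp $t7, 8  (cmp 2,8)
bne L1: taken
sub $t5, $t5, 13 → $t5=(-5)-13=-18
add $t7, $t7, 2 → $t7=2+2=4
cmp $t7, 8  (cmp 4,8)
bne L1: taken
sub $t5, $t5, 13 → $t5=(-18)-13=-31
add $t7, $t7, 2 → $t7=4+2=6
cmp $t7, 8  (cmp 6,8)
bne L1: taken
sub $t5, $t5, 13 → $t5=(-31)-13=-44
add $t7, $t7, 2 → $t7=6+2=8
cmp $t7, 8  (cmp 8,8)
bne L1: not taken
halt.
Total executed instructions: 19.

19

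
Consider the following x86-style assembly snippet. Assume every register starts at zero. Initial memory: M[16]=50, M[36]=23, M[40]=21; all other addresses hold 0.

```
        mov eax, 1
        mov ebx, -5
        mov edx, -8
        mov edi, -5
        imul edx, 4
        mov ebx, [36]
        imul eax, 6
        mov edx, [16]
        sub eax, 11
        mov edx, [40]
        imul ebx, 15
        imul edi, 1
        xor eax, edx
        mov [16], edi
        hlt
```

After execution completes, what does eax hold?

after mov eax, 1: eax=1
after mov ebx, -5: ebx=-5
after mov edx, -8: edx=-8
after mov edi, -5: edi=-5
after imul edx, 4: edx=(-8)*4=-32
after mov ebx, [36]: ebx=M[36]=23
after imul eax, 6: eax=1*6=6
after mov edx, [16]: edx=M[16]=50
after sub eax, 11: eax=6-11=-5
after mov edx, [40]: edx=M[40]=21
after imul ebx, 15: ebx=23*15=345
after imul edi, 1: edi=(-5)*1=-5
after xor eax, edx: eax=(-5)^21=-18
mov [16], edi → M[16]=-5
halt.

-18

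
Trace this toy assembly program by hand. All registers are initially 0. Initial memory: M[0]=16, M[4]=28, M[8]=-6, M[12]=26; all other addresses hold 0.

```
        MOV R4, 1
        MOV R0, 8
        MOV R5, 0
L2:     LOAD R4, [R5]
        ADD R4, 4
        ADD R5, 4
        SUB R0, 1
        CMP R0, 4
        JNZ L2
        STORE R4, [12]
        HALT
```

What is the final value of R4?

R4=1
R0=8
R5=0
R4=M[0]=16
R4=16+4=20
R5=0+4=4
R0=8-1=7
CMP R0, 4  (cmp 7,4)
JNZ L2: taken
R4=M[4]=28
R4=28+4=32
R5=4+4=8
R0=7-1=6
CMP R0, 4  (cmp 6,4)
JNZ L2: taken
R4=M[8]=-6
R4=(-6)+4=-2
R5=8+4=12
R0=6-1=5
CMP R0, 4  (cmp 5,4)
JNZ L2: taken
R4=M[12]=26
R4=26+4=30
R5=12+4=16
R0=5-1=4
CMP R0, 4  (cmp 4,4)
JNZ L2: not taken
STORE R4, [12] → M[12]=30
halt.

30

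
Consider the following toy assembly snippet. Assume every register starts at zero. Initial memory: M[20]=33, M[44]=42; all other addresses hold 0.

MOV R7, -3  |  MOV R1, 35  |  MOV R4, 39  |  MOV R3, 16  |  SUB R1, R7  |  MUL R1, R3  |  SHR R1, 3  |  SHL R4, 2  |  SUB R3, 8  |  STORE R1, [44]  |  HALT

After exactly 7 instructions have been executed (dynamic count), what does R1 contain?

after MOV R7, -3: R7=-3
after MOV R1, 35: R1=35
after MOV R4, 39: R4=39
after MOV R3, 16: R3=16
after SUB R1, R7: R1=35-(-3)=38
after MUL R1, R3: R1=38*16=608
after SHR R1, 3: R1=608>>3=76
After step 7: R1 = 76.

76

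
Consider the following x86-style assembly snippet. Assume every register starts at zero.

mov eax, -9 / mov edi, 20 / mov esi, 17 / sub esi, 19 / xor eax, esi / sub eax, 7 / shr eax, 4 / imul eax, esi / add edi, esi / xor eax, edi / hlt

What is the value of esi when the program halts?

after mov eax, -9: eax=-9
after mov edi, 20: edi=20
after mov esi, 17: esi=17
after sub esi, 19: esi=17-19=-2
after xor eax, esi: eax=(-9)^(-2)=9
after sub eax, 7: eax=9-7=2
after shr eax, 4: eax=2>>4=0
after imul eax, esi: eax=0*(-2)=0
after add edi, esi: edi=20+(-2)=18
after xor eax, edi: eax=0^18=18
halt.

-2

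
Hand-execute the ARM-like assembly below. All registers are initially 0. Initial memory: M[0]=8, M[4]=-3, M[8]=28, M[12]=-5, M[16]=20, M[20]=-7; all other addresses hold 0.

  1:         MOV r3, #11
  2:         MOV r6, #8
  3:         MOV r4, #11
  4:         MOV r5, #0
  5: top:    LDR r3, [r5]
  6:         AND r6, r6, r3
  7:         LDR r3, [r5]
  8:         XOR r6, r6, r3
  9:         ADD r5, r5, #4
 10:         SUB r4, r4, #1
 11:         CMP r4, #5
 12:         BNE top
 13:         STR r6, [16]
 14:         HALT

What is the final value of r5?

MOV r3, #11 → r3=11
MOV r6, #8 → r6=8
MOV r4, #11 → r4=11
MOV r5, #0 → r5=0
LDR r3, [r5] → r3=M[0]=8
AND r6, r6, r3 → r6=8&8=8
LDR r3, [r5] → r3=M[0]=8
XOR r6, r6, r3 → r6=8^8=0
ADD r5, r5, #4 → r5=0+4=4
SUB r4, r4, #1 → r4=11-1=10
CMP r4, #5  (cmp 10,5)
BNE top: taken
LDR r3, [r5] → r3=M[4]=-3
AND r6, r6, r3 → r6=0&(-3)=0
LDR r3, [r5] → r3=M[4]=-3
XOR r6, r6, r3 → r6=0^(-3)=-3
ADD r5, r5, #4 → r5=4+4=8
SUB r4, r4, #1 → r4=10-1=9
CMP r4, #5  (cmp 9,5)
BNE top: taken
LDR r3, [r5] → r3=M[8]=28
AND r6, r6, r3 → r6=(-3)&28=28
LDR r3, [r5] → r3=M[8]=28
XOR r6, r6, r3 → r6=28^28=0
ADD r5, r5, #4 → r5=8+4=12
SUB r4, r4, #1 → r4=9-1=8
CMP r4, #5  (cmp 8,5)
BNE top: taken
LDR r3, [r5] → r3=M[12]=-5
AND r6, r6, r3 → r6=0&(-5)=0
LDR r3, [r5] → r3=M[12]=-5
XOR r6, r6, r3 → r6=0^(-5)=-5
ADD r5, r5, #4 → r5=12+4=16
SUB r4, r4, #1 → r4=8-1=7
CMP r4, #5  (cmp 7,5)
BNE top: taken
LDR r3, [r5] → r3=M[16]=20
AND r6, r6, r3 → r6=(-5)&20=16
LDR r3, [r5] → r3=M[16]=20
XOR r6, r6, r3 → r6=16^20=4
ADD r5, r5, #4 → r5=16+4=20
SUB r4, r4, #1 → r4=7-1=6
CMP r4, #5  (cmp 6,5)
BNE top: taken
LDR r3, [r5] → r3=M[20]=-7
AND r6, r6, r3 → r6=4&(-7)=0
LDR r3, [r5] → r3=M[20]=-7
XOR r6, r6, r3 → r6=0^(-7)=-7
ADD r5, r5, #4 → r5=20+4=24
SUB r4, r4, #1 → r4=6-1=5
CMP r4, #5  (cmp 5,5)
BNE top: not taken
STR r6, [16] → M[16]=-7
halt.

24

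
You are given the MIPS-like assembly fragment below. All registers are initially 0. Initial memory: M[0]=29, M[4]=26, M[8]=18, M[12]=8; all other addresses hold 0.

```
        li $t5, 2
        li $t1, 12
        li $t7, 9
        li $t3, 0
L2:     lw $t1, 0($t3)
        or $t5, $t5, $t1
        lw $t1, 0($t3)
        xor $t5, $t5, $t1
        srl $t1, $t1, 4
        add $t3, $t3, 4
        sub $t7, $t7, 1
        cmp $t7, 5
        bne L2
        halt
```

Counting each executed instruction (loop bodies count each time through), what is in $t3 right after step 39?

li $t5, 2 → $t5=2
li $t1, 12 → $t1=12
li $t7, 9 → $t7=9
li $t3, 0 → $t3=0
lw $t1, 0($t3) → $t1=M[0]=29
or $t5, $t5, $t1 → $t5=2|29=31
lw $t1, 0($t3) → $t1=M[0]=29
xor $t5, $t5, $t1 → $t5=31^29=2
srl $t1, $t1, 4 → $t1=29>>4=1
add $t3, $t3, 4 → $t3=0+4=4
sub $t7, $t7, 1 → $t7=9-1=8
cmp $t7, 5  (cmp 8,5)
bne L2: taken
lw $t1, 0($t3) → $t1=M[4]=26
or $t5, $t5, $t1 → $t5=2|26=26
lw $t1, 0($t3) → $t1=M[4]=26
xor $t5, $t5, $t1 → $t5=26^26=0
srl $t1, $t1, 4 → $t1=26>>4=1
add $t3, $t3, 4 → $t3=4+4=8
sub $t7, $t7, 1 → $t7=8-1=7
cmp $t7, 5  (cmp 7,5)
bne L2: taken
lw $t1, 0($t3) → $t1=M[8]=18
or $t5, $t5, $t1 → $t5=0|18=18
lw $t1, 0($t3) → $t1=M[8]=18
xor $t5, $t5, $t1 → $t5=18^18=0
srl $t1, $t1, 4 → $t1=18>>4=1
add $t3, $t3, 4 → $t3=8+4=12
sub $t7, $t7, 1 → $t7=7-1=6
cmp $t7, 5  (cmp 6,5)
bne L2: taken
lw $t1, 0($t3) → $t1=M[12]=8
or $t5, $t5, $t1 → $t5=0|8=8
lw $t1, 0($t3) → $t1=M[12]=8
xor $t5, $t5, $t1 → $t5=8^8=0
srl $t1, $t1, 4 → $t1=8>>4=0
add $t3, $t3, 4 → $t3=12+4=16
sub $t7, $t7, 1 → $t7=6-1=5
cmp $t7, 5  (cmp 5,5)
After step 39: $t3 = 16.

16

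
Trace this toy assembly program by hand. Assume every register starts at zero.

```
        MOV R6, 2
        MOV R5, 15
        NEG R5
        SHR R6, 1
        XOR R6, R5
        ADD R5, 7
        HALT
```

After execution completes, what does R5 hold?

-8

MOV R6, 2 → R6=2
MOV R5, 15 → R5=15
NEG R5 → R5=-(15)=-15
SHR R6, 1 → R6=2>>1=1
XOR R6, R5 → R6=1^(-15)=-16
ADD R5, 7 → R5=(-15)+7=-8
halt.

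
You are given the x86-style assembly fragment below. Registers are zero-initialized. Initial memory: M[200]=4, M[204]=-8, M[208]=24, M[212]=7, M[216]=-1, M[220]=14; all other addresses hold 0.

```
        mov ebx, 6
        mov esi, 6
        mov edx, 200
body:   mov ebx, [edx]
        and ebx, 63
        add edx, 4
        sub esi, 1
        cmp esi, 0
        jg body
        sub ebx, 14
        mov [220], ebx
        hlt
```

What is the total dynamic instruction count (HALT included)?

mov ebx, 6 → ebx=6
mov esi, 6 → esi=6
mov edx, 200 → edx=200
mov ebx, [edx] → ebx=M[200]=4
and ebx, 63 → ebx=4&63=4
add edx, 4 → edx=200+4=204
sub esi, 1 → esi=6-1=5
cmp esi, 0  (cmp 5,0)
jg body: taken
mov ebx, [edx] → ebx=M[204]=-8
and ebx, 63 → ebx=(-8)&63=56
add edx, 4 → edx=204+4=208
sub esi, 1 → esi=5-1=4
cmp esi, 0  (cmp 4,0)
jg body: taken
mov ebx, [edx] → ebx=M[208]=24
and ebx, 63 → ebx=24&63=24
add edx, 4 → edx=208+4=212
sub esi, 1 → esi=4-1=3
cmp esi, 0  (cmp 3,0)
jg body: taken
mov ebx, [edx] → ebx=M[212]=7
and ebx, 63 → ebx=7&63=7
add edx, 4 → edx=212+4=216
sub esi, 1 → esi=3-1=2
cmp esi, 0  (cmp 2,0)
jg body: taken
mov ebx, [edx] → ebx=M[216]=-1
and ebx, 63 → ebx=(-1)&63=63
add edx, 4 → edx=216+4=220
sub esi, 1 → esi=2-1=1
cmp esi, 0  (cmp 1,0)
jg body: taken
mov ebx, [edx] → ebx=M[220]=14
and ebx, 63 → ebx=14&63=14
add edx, 4 → edx=220+4=224
sub esi, 1 → esi=1-1=0
cmp esi, 0  (cmp 0,0)
jg body: not taken
sub ebx, 14 → ebx=14-14=0
mov [220], ebx → M[220]=0
halt.
Total executed instructions: 42.

42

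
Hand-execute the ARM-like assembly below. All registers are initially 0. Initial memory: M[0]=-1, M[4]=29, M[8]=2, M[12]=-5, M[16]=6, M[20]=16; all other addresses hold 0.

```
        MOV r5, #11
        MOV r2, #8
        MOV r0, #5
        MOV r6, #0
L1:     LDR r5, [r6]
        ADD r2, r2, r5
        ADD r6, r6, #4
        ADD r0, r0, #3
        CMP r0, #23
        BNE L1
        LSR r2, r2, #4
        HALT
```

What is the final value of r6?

24

MOV r5, #11 → r5=11
MOV r2, #8 → r2=8
MOV r0, #5 → r0=5
MOV r6, #0 → r6=0
LDR r5, [r6] → r5=M[0]=-1
ADD r2, r2, r5 → r2=8+(-1)=7
ADD r6, r6, #4 → r6=0+4=4
ADD r0, r0, #3 → r0=5+3=8
CMP r0, #23  (cmp 8,23)
BNE L1: taken
LDR r5, [r6] → r5=M[4]=29
ADD r2, r2, r5 → r2=7+29=36
ADD r6, r6, #4 → r6=4+4=8
ADD r0, r0, #3 → r0=8+3=11
CMP r0, #23  (cmp 11,23)
BNE L1: taken
LDR r5, [r6] → r5=M[8]=2
ADD r2, r2, r5 → r2=36+2=38
ADD r6, r6, #4 → r6=8+4=12
ADD r0, r0, #3 → r0=11+3=14
CMP r0, #23  (cmp 14,23)
BNE L1: taken
LDR r5, [r6] → r5=M[12]=-5
ADD r2, r2, r5 → r2=38+(-5)=33
ADD r6, r6, #4 → r6=12+4=16
ADD r0, r0, #3 → r0=14+3=17
CMP r0, #23  (cmp 17,23)
BNE L1: taken
LDR r5, [r6] → r5=M[16]=6
ADD r2, r2, r5 → r2=33+6=39
ADD r6, r6, #4 → r6=16+4=20
ADD r0, r0, #3 → r0=17+3=20
CMP r0, #23  (cmp 20,23)
BNE L1: taken
LDR r5, [r6] → r5=M[20]=16
ADD r2, r2, r5 → r2=39+16=55
ADD r6, r6, #4 → r6=20+4=24
ADD r0, r0, #3 → r0=20+3=23
CMP r0, #23  (cmp 23,23)
BNE L1: not taken
LSR r2, r2, #4 → r2=55>>4=3
halt.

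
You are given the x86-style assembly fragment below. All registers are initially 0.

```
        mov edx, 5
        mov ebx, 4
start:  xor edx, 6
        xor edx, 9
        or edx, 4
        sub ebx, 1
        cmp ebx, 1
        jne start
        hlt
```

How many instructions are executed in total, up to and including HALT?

21

edx=5
ebx=4
edx=5^6=3
edx=3^9=10
edx=10|4=14
ebx=4-1=3
cmp ebx, 1  (cmp 3,1)
jne start: taken
edx=14^6=8
edx=8^9=1
edx=1|4=5
ebx=3-1=2
cmp ebx, 1  (cmp 2,1)
jne start: taken
edx=5^6=3
edx=3^9=10
edx=10|4=14
ebx=2-1=1
cmp ebx, 1  (cmp 1,1)
jne start: not taken
halt.
Total executed instructions: 21.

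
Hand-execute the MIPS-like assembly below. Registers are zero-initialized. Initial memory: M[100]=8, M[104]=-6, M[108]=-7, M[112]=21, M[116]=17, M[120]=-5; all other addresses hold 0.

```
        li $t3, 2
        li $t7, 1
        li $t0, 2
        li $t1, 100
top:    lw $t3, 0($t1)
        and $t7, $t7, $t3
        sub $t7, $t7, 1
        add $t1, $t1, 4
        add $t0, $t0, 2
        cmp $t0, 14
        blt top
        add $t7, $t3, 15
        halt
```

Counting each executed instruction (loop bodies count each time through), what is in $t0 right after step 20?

6

after li $t3, 2: $t3=2
after li $t7, 1: $t7=1
after li $t0, 2: $t0=2
after li $t1, 100: $t1=100
after lw $t3, 0($t1): $t3=M[100]=8
after and $t7, $t7, $t3: $t7=1&8=0
after sub $t7, $t7, 1: $t7=0-1=-1
after add $t1, $t1, 4: $t1=100+4=104
after add $t0, $t0, 2: $t0=2+2=4
cmp $t0, 14  (cmp 4,14)
blt top: taken
after lw $t3, 0($t1): $t3=M[104]=-6
after and $t7, $t7, $t3: $t7=(-1)&(-6)=-6
after sub $t7, $t7, 1: $t7=(-6)-1=-7
after add $t1, $t1, 4: $t1=104+4=108
after add $t0, $t0, 2: $t0=4+2=6
cmp $t0, 14  (cmp 6,14)
blt top: taken
after lw $t3, 0($t1): $t3=M[108]=-7
after and $t7, $t7, $t3: $t7=(-7)&(-7)=-7
After step 20: $t0 = 6.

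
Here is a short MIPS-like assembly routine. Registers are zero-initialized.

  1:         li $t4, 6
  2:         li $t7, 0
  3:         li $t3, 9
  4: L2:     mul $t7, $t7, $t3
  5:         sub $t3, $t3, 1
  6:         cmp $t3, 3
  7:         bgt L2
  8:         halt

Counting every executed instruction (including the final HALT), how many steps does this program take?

28

$t4=6
$t7=0
$t3=9
$t7=0*9=0
$t3=9-1=8
cmp $t3, 3  (cmp 8,3)
bgt L2: taken
$t7=0*8=0
$t3=8-1=7
cmp $t3, 3  (cmp 7,3)
bgt L2: taken
$t7=0*7=0
$t3=7-1=6
cmp $t3, 3  (cmp 6,3)
bgt L2: taken
$t7=0*6=0
$t3=6-1=5
cmp $t3, 3  (cmp 5,3)
bgt L2: taken
$t7=0*5=0
$t3=5-1=4
cmp $t3, 3  (cmp 4,3)
bgt L2: taken
$t7=0*4=0
$t3=4-1=3
cmp $t3, 3  (cmp 3,3)
bgt L2: not taken
halt.
Total executed instructions: 28.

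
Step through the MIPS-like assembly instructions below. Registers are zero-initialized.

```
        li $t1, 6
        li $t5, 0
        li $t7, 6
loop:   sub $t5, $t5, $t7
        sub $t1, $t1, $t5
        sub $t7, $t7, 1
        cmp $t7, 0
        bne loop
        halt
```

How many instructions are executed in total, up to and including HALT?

34

$t1=6
$t5=0
$t7=6
$t5=0-6=-6
$t1=6-(-6)=12
$t7=6-1=5
cmp $t7, 0  (cmp 5,0)
bne loop: taken
$t5=(-6)-5=-11
$t1=12-(-11)=23
$t7=5-1=4
cmp $t7, 0  (cmp 4,0)
bne loop: taken
$t5=(-11)-4=-15
$t1=23-(-15)=38
$t7=4-1=3
cmp $t7, 0  (cmp 3,0)
bne loop: taken
$t5=(-15)-3=-18
$t1=38-(-18)=56
$t7=3-1=2
cmp $t7, 0  (cmp 2,0)
bne loop: taken
$t5=(-18)-2=-20
$t1=56-(-20)=76
$t7=2-1=1
cmp $t7, 0  (cmp 1,0)
bne loop: taken
$t5=(-20)-1=-21
$t1=76-(-21)=97
$t7=1-1=0
cmp $t7, 0  (cmp 0,0)
bne loop: not taken
halt.
Total executed instructions: 34.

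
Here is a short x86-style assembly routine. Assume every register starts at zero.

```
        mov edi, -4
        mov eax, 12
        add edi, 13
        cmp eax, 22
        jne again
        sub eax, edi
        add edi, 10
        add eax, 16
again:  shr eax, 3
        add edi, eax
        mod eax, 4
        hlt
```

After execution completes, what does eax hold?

1

mov edi, -4 → edi=-4
mov eax, 12 → eax=12
add edi, 13 → edi=(-4)+13=9
cmp eax, 22  (cmp 12,22)
jne again: taken
shr eax, 3 → eax=12>>3=1
add edi, eax → edi=9+1=10
mod eax, 4 → eax=1%4=1
halt.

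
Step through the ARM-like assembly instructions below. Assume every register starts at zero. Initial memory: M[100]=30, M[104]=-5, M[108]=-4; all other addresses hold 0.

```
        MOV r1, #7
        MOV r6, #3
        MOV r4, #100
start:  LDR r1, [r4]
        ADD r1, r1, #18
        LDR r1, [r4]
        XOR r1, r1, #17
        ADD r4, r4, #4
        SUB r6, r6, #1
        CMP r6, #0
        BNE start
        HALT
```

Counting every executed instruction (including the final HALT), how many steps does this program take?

28

MOV r1, #7 → r1=7
MOV r6, #3 → r6=3
MOV r4, #100 → r4=100
LDR r1, [r4] → r1=M[100]=30
ADD r1, r1, #18 → r1=30+18=48
LDR r1, [r4] → r1=M[100]=30
XOR r1, r1, #17 → r1=30^17=15
ADD r4, r4, #4 → r4=100+4=104
SUB r6, r6, #1 → r6=3-1=2
CMP r6, #0  (cmp 2,0)
BNE start: taken
LDR r1, [r4] → r1=M[104]=-5
ADD r1, r1, #18 → r1=(-5)+18=13
LDR r1, [r4] → r1=M[104]=-5
XOR r1, r1, #17 → r1=(-5)^17=-22
ADD r4, r4, #4 → r4=104+4=108
SUB r6, r6, #1 → r6=2-1=1
CMP r6, #0  (cmp 1,0)
BNE start: taken
LDR r1, [r4] → r1=M[108]=-4
ADD r1, r1, #18 → r1=(-4)+18=14
LDR r1, [r4] → r1=M[108]=-4
XOR r1, r1, #17 → r1=(-4)^17=-19
ADD r4, r4, #4 → r4=108+4=112
SUB r6, r6, #1 → r6=1-1=0
CMP r6, #0  (cmp 0,0)
BNE start: not taken
halt.
Total executed instructions: 28.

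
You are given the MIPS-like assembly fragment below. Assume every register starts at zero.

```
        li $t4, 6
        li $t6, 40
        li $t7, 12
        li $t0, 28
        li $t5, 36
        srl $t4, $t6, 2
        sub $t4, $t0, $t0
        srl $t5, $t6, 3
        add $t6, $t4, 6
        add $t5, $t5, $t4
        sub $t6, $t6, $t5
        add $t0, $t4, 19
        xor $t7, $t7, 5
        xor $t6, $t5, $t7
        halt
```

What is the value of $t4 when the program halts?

0

after li $t4, 6: $t4=6
after li $t6, 40: $t6=40
after li $t7, 12: $t7=12
after li $t0, 28: $t0=28
after li $t5, 36: $t5=36
after srl $t4, $t6, 2: $t4=40>>2=10
after sub $t4, $t0, $t0: $t4=28-28=0
after srl $t5, $t6, 3: $t5=40>>3=5
after add $t6, $t4, 6: $t6=0+6=6
after add $t5, $t5, $t4: $t5=5+0=5
after sub $t6, $t6, $t5: $t6=6-5=1
after add $t0, $t4, 19: $t0=0+19=19
after xor $t7, $t7, 5: $t7=12^5=9
after xor $t6, $t5, $t7: $t6=5^9=12
halt.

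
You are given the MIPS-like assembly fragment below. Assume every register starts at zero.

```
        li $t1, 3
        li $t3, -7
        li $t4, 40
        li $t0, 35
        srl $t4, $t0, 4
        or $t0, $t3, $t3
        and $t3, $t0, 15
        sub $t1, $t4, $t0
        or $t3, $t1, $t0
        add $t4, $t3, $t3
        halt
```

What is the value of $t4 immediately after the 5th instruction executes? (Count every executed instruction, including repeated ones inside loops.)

after li $t1, 3: $t1=3
after li $t3, -7: $t3=-7
after li $t4, 40: $t4=40
after li $t0, 35: $t0=35
after srl $t4, $t0, 4: $t4=35>>4=2
After step 5: $t4 = 2.

2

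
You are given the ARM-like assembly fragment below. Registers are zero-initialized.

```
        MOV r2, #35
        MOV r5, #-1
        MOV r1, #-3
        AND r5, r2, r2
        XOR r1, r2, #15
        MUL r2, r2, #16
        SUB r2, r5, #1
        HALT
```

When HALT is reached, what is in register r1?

44

r2=35
r5=-1
r1=-3
r5=35&35=35
r1=35^15=44
r2=35*16=560
r2=35-1=34
halt.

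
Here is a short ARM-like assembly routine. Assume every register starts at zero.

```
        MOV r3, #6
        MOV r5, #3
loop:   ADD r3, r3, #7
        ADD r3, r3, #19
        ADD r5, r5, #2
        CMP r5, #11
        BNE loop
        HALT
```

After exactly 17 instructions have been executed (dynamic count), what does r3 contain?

84

after MOV r3, #6: r3=6
after MOV r5, #3: r5=3
after ADD r3, r3, #7: r3=6+7=13
after ADD r3, r3, #19: r3=13+19=32
after ADD r5, r5, #2: r5=3+2=5
CMP r5, #11  (cmp 5,11)
BNE loop: taken
after ADD r3, r3, #7: r3=32+7=39
after ADD r3, r3, #19: r3=39+19=58
after ADD r5, r5, #2: r5=5+2=7
CMP r5, #11  (cmp 7,11)
BNE loop: taken
after ADD r3, r3, #7: r3=58+7=65
after ADD r3, r3, #19: r3=65+19=84
after ADD r5, r5, #2: r5=7+2=9
CMP r5, #11  (cmp 9,11)
BNE loop: taken
After step 17: r3 = 84.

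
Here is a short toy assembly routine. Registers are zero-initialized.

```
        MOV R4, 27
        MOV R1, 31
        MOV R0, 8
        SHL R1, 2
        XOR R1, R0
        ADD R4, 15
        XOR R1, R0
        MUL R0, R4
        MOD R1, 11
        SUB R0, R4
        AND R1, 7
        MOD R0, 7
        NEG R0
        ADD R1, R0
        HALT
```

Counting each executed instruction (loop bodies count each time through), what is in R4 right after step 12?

42

after MOV R4, 27: R4=27
after MOV R1, 31: R1=31
after MOV R0, 8: R0=8
after SHL R1, 2: R1=31<<2=124
after XOR R1, R0: R1=124^8=116
after ADD R4, 15: R4=27+15=42
after XOR R1, R0: R1=116^8=124
after MUL R0, R4: R0=8*42=336
after MOD R1, 11: R1=124%11=3
after SUB R0, R4: R0=336-42=294
after AND R1, 7: R1=3&7=3
after MOD R0, 7: R0=294%7=0
After step 12: R4 = 42.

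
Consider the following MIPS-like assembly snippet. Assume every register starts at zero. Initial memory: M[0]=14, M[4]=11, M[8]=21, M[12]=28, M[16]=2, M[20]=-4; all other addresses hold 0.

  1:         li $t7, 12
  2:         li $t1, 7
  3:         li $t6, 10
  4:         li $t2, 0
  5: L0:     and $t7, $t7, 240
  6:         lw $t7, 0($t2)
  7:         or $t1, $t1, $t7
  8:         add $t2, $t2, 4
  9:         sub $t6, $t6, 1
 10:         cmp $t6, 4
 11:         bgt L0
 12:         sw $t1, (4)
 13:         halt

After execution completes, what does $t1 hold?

after li $t7, 12: $t7=12
after li $t1, 7: $t1=7
after li $t6, 10: $t6=10
after li $t2, 0: $t2=0
after and $t7, $t7, 240: $t7=12&240=0
after lw $t7, 0($t2): $t7=M[0]=14
after or $t1, $t1, $t7: $t1=7|14=15
after add $t2, $t2, 4: $t2=0+4=4
after sub $t6, $t6, 1: $t6=10-1=9
cmp $t6, 4  (cmp 9,4)
bgt L0: taken
after and $t7, $t7, 240: $t7=14&240=0
after lw $t7, 0($t2): $t7=M[4]=11
after or $t1, $t1, $t7: $t1=15|11=15
after add $t2, $t2, 4: $t2=4+4=8
after sub $t6, $t6, 1: $t6=9-1=8
cmp $t6, 4  (cmp 8,4)
bgt L0: taken
after and $t7, $t7, 240: $t7=11&240=0
after lw $t7, 0($t2): $t7=M[8]=21
after or $t1, $t1, $t7: $t1=15|21=31
after add $t2, $t2, 4: $t2=8+4=12
after sub $t6, $t6, 1: $t6=8-1=7
cmp $t6, 4  (cmp 7,4)
bgt L0: taken
after and $t7, $t7, 240: $t7=21&240=16
after lw $t7, 0($t2): $t7=M[12]=28
after or $t1, $t1, $t7: $t1=31|28=31
after add $t2, $t2, 4: $t2=12+4=16
after sub $t6, $t6, 1: $t6=7-1=6
cmp $t6, 4  (cmp 6,4)
bgt L0: taken
after and $t7, $t7, 240: $t7=28&240=16
after lw $t7, 0($t2): $t7=M[16]=2
after or $t1, $t1, $t7: $t1=31|2=31
after add $t2, $t2, 4: $t2=16+4=20
after sub $t6, $t6, 1: $t6=6-1=5
cmp $t6, 4  (cmp 5,4)
bgt L0: taken
after and $t7, $t7, 240: $t7=2&240=0
after lw $t7, 0($t2): $t7=M[20]=-4
after or $t1, $t1, $t7: $t1=31|(-4)=-1
after add $t2, $t2, 4: $t2=20+4=24
after sub $t6, $t6, 1: $t6=5-1=4
cmp $t6, 4  (cmp 4,4)
bgt L0: not taken
sw $t1, (4) → M[4]=-1
halt.

-1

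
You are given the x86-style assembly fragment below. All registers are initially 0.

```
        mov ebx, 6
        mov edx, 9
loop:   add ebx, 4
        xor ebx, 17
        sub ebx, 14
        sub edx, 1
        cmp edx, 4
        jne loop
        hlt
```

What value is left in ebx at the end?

-59

mov ebx, 6 → ebx=6
mov edx, 9 → edx=9
add ebx, 4 → ebx=6+4=10
xor ebx, 17 → ebx=10^17=27
sub ebx, 14 → ebx=27-14=13
sub edx, 1 → edx=9-1=8
cmp edx, 4  (cmp 8,4)
jne loop: taken
add ebx, 4 → ebx=13+4=17
xor ebx, 17 → ebx=17^17=0
sub ebx, 14 → ebx=0-14=-14
sub edx, 1 → edx=8-1=7
cmp edx, 4  (cmp 7,4)
jne loop: taken
add ebx, 4 → ebx=(-14)+4=-10
xor ebx, 17 → ebx=(-10)^17=-25
sub ebx, 14 → ebx=(-25)-14=-39
sub edx, 1 → edx=7-1=6
cmp edx, 4  (cmp 6,4)
jne loop: taken
add ebx, 4 → ebx=(-39)+4=-35
xor ebx, 17 → ebx=(-35)^17=-52
sub ebx, 14 → ebx=(-52)-14=-66
sub edx, 1 → edx=6-1=5
cmp edx, 4  (cmp 5,4)
jne loop: taken
add ebx, 4 → ebx=(-66)+4=-62
xor ebx, 17 → ebx=(-62)^17=-45
sub ebx, 14 → ebx=(-45)-14=-59
sub edx, 1 → edx=5-1=4
cmp edx, 4  (cmp 4,4)
jne loop: not taken
halt.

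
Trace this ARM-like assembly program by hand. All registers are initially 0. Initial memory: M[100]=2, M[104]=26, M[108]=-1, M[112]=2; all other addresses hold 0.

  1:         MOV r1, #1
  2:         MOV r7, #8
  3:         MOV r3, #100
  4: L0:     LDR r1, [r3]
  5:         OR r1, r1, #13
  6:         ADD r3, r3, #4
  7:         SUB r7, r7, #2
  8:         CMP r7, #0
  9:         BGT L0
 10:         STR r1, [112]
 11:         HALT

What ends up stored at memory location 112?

MOV r1, #1 → r1=1
MOV r7, #8 → r7=8
MOV r3, #100 → r3=100
LDR r1, [r3] → r1=M[100]=2
OR r1, r1, #13 → r1=2|13=15
ADD r3, r3, #4 → r3=100+4=104
SUB r7, r7, #2 → r7=8-2=6
CMP r7, #0  (cmp 6,0)
BGT L0: taken
LDR r1, [r3] → r1=M[104]=26
OR r1, r1, #13 → r1=26|13=31
ADD r3, r3, #4 → r3=104+4=108
SUB r7, r7, #2 → r7=6-2=4
CMP r7, #0  (cmp 4,0)
BGT L0: taken
LDR r1, [r3] → r1=M[108]=-1
OR r1, r1, #13 → r1=(-1)|13=-1
ADD r3, r3, #4 → r3=108+4=112
SUB r7, r7, #2 → r7=4-2=2
CMP r7, #0  (cmp 2,0)
BGT L0: taken
LDR r1, [r3] → r1=M[112]=2
OR r1, r1, #13 → r1=2|13=15
ADD r3, r3, #4 → r3=112+4=116
SUB r7, r7, #2 → r7=2-2=0
CMP r7, #0  (cmp 0,0)
BGT L0: not taken
STR r1, [112] → M[112]=15
halt.

15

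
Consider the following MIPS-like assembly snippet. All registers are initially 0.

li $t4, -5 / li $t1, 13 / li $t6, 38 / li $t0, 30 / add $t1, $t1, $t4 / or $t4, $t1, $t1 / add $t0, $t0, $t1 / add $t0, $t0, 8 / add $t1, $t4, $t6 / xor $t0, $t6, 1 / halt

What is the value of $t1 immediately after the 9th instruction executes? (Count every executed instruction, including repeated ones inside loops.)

46

li $t4, -5 → $t4=-5
li $t1, 13 → $t1=13
li $t6, 38 → $t6=38
li $t0, 30 → $t0=30
add $t1, $t1, $t4 → $t1=13+(-5)=8
or $t4, $t1, $t1 → $t4=8|8=8
add $t0, $t0, $t1 → $t0=30+8=38
add $t0, $t0, 8 → $t0=38+8=46
add $t1, $t4, $t6 → $t1=8+38=46
After step 9: $t1 = 46.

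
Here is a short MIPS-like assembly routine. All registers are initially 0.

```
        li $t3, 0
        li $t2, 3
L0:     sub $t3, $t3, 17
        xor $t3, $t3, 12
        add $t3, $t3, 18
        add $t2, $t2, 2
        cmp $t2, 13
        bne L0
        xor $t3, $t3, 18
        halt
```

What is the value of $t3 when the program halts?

-21

$t3=0
$t2=3
$t3=0-17=-17
$t3=(-17)^12=-29
$t3=(-29)+18=-11
$t2=3+2=5
cmp $t2, 13  (cmp 5,13)
bne L0: taken
$t3=(-11)-17=-28
$t3=(-28)^12=-24
$t3=(-24)+18=-6
$t2=5+2=7
cmp $t2, 13  (cmp 7,13)
bne L0: taken
$t3=(-6)-17=-23
$t3=(-23)^12=-27
$t3=(-27)+18=-9
$t2=7+2=9
cmp $t2, 13  (cmp 9,13)
bne L0: taken
$t3=(-9)-17=-26
$t3=(-26)^12=-22
$t3=(-22)+18=-4
$t2=9+2=11
cmp $t2, 13  (cmp 11,13)
bne L0: taken
$t3=(-4)-17=-21
$t3=(-21)^12=-25
$t3=(-25)+18=-7
$t2=11+2=13
cmp $t2, 13  (cmp 13,13)
bne L0: not taken
$t3=(-7)^18=-21
halt.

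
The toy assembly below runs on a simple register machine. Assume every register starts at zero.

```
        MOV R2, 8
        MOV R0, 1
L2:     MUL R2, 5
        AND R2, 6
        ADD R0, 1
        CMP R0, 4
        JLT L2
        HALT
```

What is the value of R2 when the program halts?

0

after MOV R2, 8: R2=8
after MOV R0, 1: R0=1
after MUL R2, 5: R2=8*5=40
after AND R2, 6: R2=40&6=0
after ADD R0, 1: R0=1+1=2
CMP R0, 4  (cmp 2,4)
JLT L2: taken
after MUL R2, 5: R2=0*5=0
after AND R2, 6: R2=0&6=0
after ADD R0, 1: R0=2+1=3
CMP R0, 4  (cmp 3,4)
JLT L2: taken
after MUL R2, 5: R2=0*5=0
after AND R2, 6: R2=0&6=0
after ADD R0, 1: R0=3+1=4
CMP R0, 4  (cmp 4,4)
JLT L2: not taken
halt.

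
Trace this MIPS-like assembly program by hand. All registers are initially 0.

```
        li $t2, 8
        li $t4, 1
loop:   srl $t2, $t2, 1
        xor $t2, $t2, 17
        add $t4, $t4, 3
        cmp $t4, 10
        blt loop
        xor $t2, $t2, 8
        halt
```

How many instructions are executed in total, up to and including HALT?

19

li $t2, 8 → $t2=8
li $t4, 1 → $t4=1
srl $t2, $t2, 1 → $t2=8>>1=4
xor $t2, $t2, 17 → $t2=4^17=21
add $t4, $t4, 3 → $t4=1+3=4
cmp $t4, 10  (cmp 4,10)
blt loop: taken
srl $t2, $t2, 1 → $t2=21>>1=10
xor $t2, $t2, 17 → $t2=10^17=27
add $t4, $t4, 3 → $t4=4+3=7
cmp $t4, 10  (cmp 7,10)
blt loop: taken
srl $t2, $t2, 1 → $t2=27>>1=13
xor $t2, $t2, 17 → $t2=13^17=28
add $t4, $t4, 3 → $t4=7+3=10
cmp $t4, 10  (cmp 10,10)
blt loop: not taken
xor $t2, $t2, 8 → $t2=28^8=20
halt.
Total executed instructions: 19.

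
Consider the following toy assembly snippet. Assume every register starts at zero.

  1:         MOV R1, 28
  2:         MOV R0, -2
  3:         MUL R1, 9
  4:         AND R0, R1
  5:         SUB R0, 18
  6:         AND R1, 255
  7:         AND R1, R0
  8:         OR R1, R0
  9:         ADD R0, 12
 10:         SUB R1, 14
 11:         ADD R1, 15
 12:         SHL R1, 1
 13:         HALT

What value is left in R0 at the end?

246

MOV R1, 28 → R1=28
MOV R0, -2 → R0=-2
MUL R1, 9 → R1=28*9=252
AND R0, R1 → R0=(-2)&252=252
SUB R0, 18 → R0=252-18=234
AND R1, 255 → R1=252&255=252
AND R1, R0 → R1=252&234=232
OR R1, R0 → R1=232|234=234
ADD R0, 12 → R0=234+12=246
SUB R1, 14 → R1=234-14=220
ADD R1, 15 → R1=220+15=235
SHL R1, 1 → R1=235<<1=470
halt.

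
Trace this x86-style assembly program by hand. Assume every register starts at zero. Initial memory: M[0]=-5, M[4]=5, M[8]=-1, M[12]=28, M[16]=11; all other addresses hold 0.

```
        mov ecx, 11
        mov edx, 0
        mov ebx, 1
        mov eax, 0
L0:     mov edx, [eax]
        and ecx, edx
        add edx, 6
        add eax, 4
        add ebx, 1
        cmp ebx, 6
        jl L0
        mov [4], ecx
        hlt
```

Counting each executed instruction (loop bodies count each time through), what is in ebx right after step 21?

mov ecx, 11 → ecx=11
mov edx, 0 → edx=0
mov ebx, 1 → ebx=1
mov eax, 0 → eax=0
mov edx, [eax] → edx=M[0]=-5
and ecx, edx → ecx=11&(-5)=11
add edx, 6 → edx=(-5)+6=1
add eax, 4 → eax=0+4=4
add ebx, 1 → ebx=1+1=2
cmp ebx, 6  (cmp 2,6)
jl L0: taken
mov edx, [eax] → edx=M[4]=5
and ecx, edx → ecx=11&5=1
add edx, 6 → edx=5+6=11
add eax, 4 → eax=4+4=8
add ebx, 1 → ebx=2+1=3
cmp ebx, 6  (cmp 3,6)
jl L0: taken
mov edx, [eax] → edx=M[8]=-1
and ecx, edx → ecx=1&(-1)=1
add edx, 6 → edx=(-1)+6=5
After step 21: ebx = 3.

3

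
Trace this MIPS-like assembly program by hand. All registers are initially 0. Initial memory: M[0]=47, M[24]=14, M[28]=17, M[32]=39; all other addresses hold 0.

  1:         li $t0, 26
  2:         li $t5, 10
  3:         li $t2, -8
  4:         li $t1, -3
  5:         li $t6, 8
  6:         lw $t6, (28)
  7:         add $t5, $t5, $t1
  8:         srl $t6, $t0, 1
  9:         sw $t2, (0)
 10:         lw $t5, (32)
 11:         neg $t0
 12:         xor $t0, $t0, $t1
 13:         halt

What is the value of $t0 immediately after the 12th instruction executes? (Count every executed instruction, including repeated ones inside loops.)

li $t0, 26 → $t0=26
li $t5, 10 → $t5=10
li $t2, -8 → $t2=-8
li $t1, -3 → $t1=-3
li $t6, 8 → $t6=8
lw $t6, (28) → $t6=M[28]=17
add $t5, $t5, $t1 → $t5=10+(-3)=7
srl $t6, $t0, 1 → $t6=26>>1=13
sw $t2, (0) → M[0]=-8
lw $t5, (32) → $t5=M[32]=39
neg $t0 → $t0=-(26)=-26
xor $t0, $t0, $t1 → $t0=(-26)^(-3)=27
After step 12: $t0 = 27.

27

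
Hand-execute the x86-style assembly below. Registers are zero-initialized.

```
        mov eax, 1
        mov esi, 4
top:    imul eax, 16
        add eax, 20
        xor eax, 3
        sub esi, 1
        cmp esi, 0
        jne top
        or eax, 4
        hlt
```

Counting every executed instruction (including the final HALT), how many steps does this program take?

28

eax=1
esi=4
eax=1*16=16
eax=16+20=36
eax=36^3=39
esi=4-1=3
cmp esi, 0  (cmp 3,0)
jne top: taken
eax=39*16=624
eax=624+20=644
eax=644^3=647
esi=3-1=2
cmp esi, 0  (cmp 2,0)
jne top: taken
eax=647*16=10352
eax=10352+20=10372
eax=10372^3=10375
esi=2-1=1
cmp esi, 0  (cmp 1,0)
jne top: taken
eax=10375*16=166000
eax=166000+20=166020
eax=166020^3=166023
esi=1-1=0
cmp esi, 0  (cmp 0,0)
jne top: not taken
eax=166023|4=166023
halt.
Total executed instructions: 28.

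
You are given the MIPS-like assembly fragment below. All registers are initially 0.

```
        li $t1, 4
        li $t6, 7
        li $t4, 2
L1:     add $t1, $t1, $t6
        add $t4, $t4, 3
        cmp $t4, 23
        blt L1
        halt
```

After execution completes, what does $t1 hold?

after li $t1, 4: $t1=4
after li $t6, 7: $t6=7
after li $t4, 2: $t4=2
after add $t1, $t1, $t6: $t1=4+7=11
after add $t4, $t4, 3: $t4=2+3=5
cmp $t4, 23  (cmp 5,23)
blt L1: taken
after add $t1, $t1, $t6: $t1=11+7=18
after add $t4, $t4, 3: $t4=5+3=8
cmp $t4, 23  (cmp 8,23)
blt L1: taken
after add $t1, $t1, $t6: $t1=18+7=25
after add $t4, $t4, 3: $t4=8+3=11
cmp $t4, 23  (cmp 11,23)
blt L1: taken
after add $t1, $t1, $t6: $t1=25+7=32
after add $t4, $t4, 3: $t4=11+3=14
cmp $t4, 23  (cmp 14,23)
blt L1: taken
after add $t1, $t1, $t6: $t1=32+7=39
after add $t4, $t4, 3: $t4=14+3=17
cmp $t4, 23  (cmp 17,23)
blt L1: taken
after add $t1, $t1, $t6: $t1=39+7=46
after add $t4, $t4, 3: $t4=17+3=20
cmp $t4, 23  (cmp 20,23)
blt L1: taken
after add $t1, $t1, $t6: $t1=46+7=53
after add $t4, $t4, 3: $t4=20+3=23
cmp $t4, 23  (cmp 23,23)
blt L1: not taken
halt.

53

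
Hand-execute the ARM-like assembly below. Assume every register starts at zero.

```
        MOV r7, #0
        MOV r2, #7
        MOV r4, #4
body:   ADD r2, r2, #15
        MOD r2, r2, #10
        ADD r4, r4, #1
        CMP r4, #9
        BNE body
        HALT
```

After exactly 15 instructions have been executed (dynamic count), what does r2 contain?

MOV r7, #0 → r7=0
MOV r2, #7 → r2=7
MOV r4, #4 → r4=4
ADD r2, r2, #15 → r2=7+15=22
MOD r2, r2, #10 → r2=22%10=2
ADD r4, r4, #1 → r4=4+1=5
CMP r4, #9  (cmp 5,9)
BNE body: taken
ADD r2, r2, #15 → r2=2+15=17
MOD r2, r2, #10 → r2=17%10=7
ADD r4, r4, #1 → r4=5+1=6
CMP r4, #9  (cmp 6,9)
BNE body: taken
ADD r2, r2, #15 → r2=7+15=22
MOD r2, r2, #10 → r2=22%10=2
After step 15: r2 = 2.

2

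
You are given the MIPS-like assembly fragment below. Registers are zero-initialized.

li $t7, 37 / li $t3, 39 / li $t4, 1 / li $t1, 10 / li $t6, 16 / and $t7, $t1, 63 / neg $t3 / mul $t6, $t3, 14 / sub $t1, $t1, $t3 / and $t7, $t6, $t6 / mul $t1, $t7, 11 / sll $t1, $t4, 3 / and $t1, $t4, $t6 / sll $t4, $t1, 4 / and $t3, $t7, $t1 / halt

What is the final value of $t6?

-546

li $t7, 37 → $t7=37
li $t3, 39 → $t3=39
li $t4, 1 → $t4=1
li $t1, 10 → $t1=10
li $t6, 16 → $t6=16
and $t7, $t1, 63 → $t7=10&63=10
neg $t3 → $t3=-(39)=-39
mul $t6, $t3, 14 → $t6=(-39)*14=-546
sub $t1, $t1, $t3 → $t1=10-(-39)=49
and $t7, $t6, $t6 → $t7=(-546)&(-546)=-546
mul $t1, $t7, 11 → $t1=(-546)*11=-6006
sll $t1, $t4, 3 → $t1=1<<3=8
and $t1, $t4, $t6 → $t1=1&(-546)=0
sll $t4, $t1, 4 → $t4=0<<4=0
and $t3, $t7, $t1 → $t3=(-546)&0=0
halt.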